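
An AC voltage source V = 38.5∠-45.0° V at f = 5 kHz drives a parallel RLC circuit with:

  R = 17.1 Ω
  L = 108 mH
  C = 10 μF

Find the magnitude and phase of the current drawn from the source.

Step 1 — Angular frequency: ω = 2π·f = 2π·5000 = 3.142e+04 rad/s.
Step 2 — Component impedances:
  R: Z = R = 17.1 Ω
  L: Z = jωL = j·3.142e+04·0.108 = 0 + j3393 Ω
  C: Z = 1/(jωC) = -j/(ω·C) = 0 - j3.183 Ω
Step 3 — Parallel combination: 1/Z_total = 1/R + 1/L + 1/C; Z_total = 0.5737 - j3.079 Ω = 3.132∠-79.4° Ω.
Step 4 — Source phasor: V = 38.5∠-45.0° V = 27.22 - j27.22 V.
Step 5 — Ohm's law: I = V / Z_total = (27.22 - j27.22) / (0.5737 - j3.079) = 10.14 + j6.953 A.
Step 6 — Convert to polar: |I| = 12.29 A, ∠I = 34.4°.

I = 12.29∠34.4° A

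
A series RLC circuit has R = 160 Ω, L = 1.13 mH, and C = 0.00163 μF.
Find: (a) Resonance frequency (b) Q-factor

Step 1 — Resonance condition Im(Z)=0 gives ω₀ = 1/√(LC).
Step 2 — ω₀ = 1/√(0.00113·1.63e-09) = 7.368e+05 rad/s.
Step 3 — f₀ = ω₀/(2π) = 1.173e+05 Hz.
Step 4 — Series Q: Q = ω₀L/R = 7.368e+05·0.00113/160 = 5.204.

(a) f₀ = 1.173e+05 Hz  (b) Q = 5.204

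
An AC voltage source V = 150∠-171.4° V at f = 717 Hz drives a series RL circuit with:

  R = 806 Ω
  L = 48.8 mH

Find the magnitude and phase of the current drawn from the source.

Step 1 — Angular frequency: ω = 2π·f = 2π·717 = 4505 rad/s.
Step 2 — Component impedances:
  R: Z = R = 806 Ω
  L: Z = jωL = j·4505·0.0488 = 0 + j219.8 Ω
Step 3 — Series combination: Z_total = R + L = 806 + j219.8 Ω = 835.4∠15.3° Ω.
Step 4 — Source phasor: V = 150∠-171.4° V = -148.3 - j22.43 V.
Step 5 — Ohm's law: I = V / Z_total = (-148.3 - j22.43) / (806 + j219.8) = -0.1783 + j0.02081 A.
Step 6 — Convert to polar: |I| = 0.1795 A, ∠I = 173.3°.

I = 0.1795∠173.3° A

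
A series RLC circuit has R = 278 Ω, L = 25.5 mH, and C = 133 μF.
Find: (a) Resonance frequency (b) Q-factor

Step 1 — Resonance condition Im(Z)=0 gives ω₀ = 1/√(LC).
Step 2 — ω₀ = 1/√(0.0255·0.000133) = 543 rad/s.
Step 3 — f₀ = ω₀/(2π) = 86.42 Hz.
Step 4 — Series Q: Q = ω₀L/R = 543·0.0255/278 = 0.04981.

(a) f₀ = 86.42 Hz  (b) Q = 0.04981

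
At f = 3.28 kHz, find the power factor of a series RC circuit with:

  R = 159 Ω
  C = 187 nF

Step 1 — Angular frequency: ω = 2π·f = 2π·3280 = 2.061e+04 rad/s.
Step 2 — Component impedances:
  R: Z = R = 159 Ω
  C: Z = 1/(jωC) = -j/(ω·C) = 0 - j259.5 Ω
Step 3 — Series combination: Z_total = R + C = 159 - j259.5 Ω = 304.3∠-58.5° Ω.
Step 4 — Power factor: PF = cos(φ) = Re(Z)/|Z| = 159/304.3 = 0.5225.
Step 5 — Type: Im(Z) = -259.5 ⇒ leading (phase φ = -58.5°).

PF = 0.5225 (leading, φ = -58.5°)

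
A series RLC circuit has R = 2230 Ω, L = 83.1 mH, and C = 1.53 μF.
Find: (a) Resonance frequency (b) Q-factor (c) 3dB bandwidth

Step 1 — Resonance: ω₀ = 1/√(LC) = 1/√(0.0831·1.53e-06) = 2804 rad/s.
Step 2 — f₀ = ω₀/(2π) = 446.3 Hz.
Step 3 — Series Q: Q = ω₀L/R = 2804·0.0831/2230 = 0.1045.
Step 4 — Bandwidth: Δω = ω₀/Q = 2.684e+04 rad/s; BW = Δω/(2π) = 4271 Hz.

(a) f₀ = 446.3 Hz  (b) Q = 0.1045  (c) BW = 4271 Hz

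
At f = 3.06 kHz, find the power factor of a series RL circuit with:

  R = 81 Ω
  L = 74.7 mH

Step 1 — Angular frequency: ω = 2π·f = 2π·3060 = 1.923e+04 rad/s.
Step 2 — Component impedances:
  R: Z = R = 81 Ω
  L: Z = jωL = j·1.923e+04·0.0747 = 0 + j1436 Ω
Step 3 — Series combination: Z_total = R + L = 81 + j1436 Ω = 1439∠86.8° Ω.
Step 4 — Power factor: PF = cos(φ) = Re(Z)/|Z| = 81/1438.5 = 0.05631.
Step 5 — Type: Im(Z) = 1436 ⇒ lagging (phase φ = 86.8°).

PF = 0.05631 (lagging, φ = 86.8°)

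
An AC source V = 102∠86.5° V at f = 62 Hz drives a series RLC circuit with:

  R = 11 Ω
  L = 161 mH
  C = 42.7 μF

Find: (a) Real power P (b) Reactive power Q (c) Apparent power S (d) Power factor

Step 1 — Angular frequency: ω = 2π·f = 2π·62 = 389.6 rad/s.
Step 2 — Component impedances:
  R: Z = R = 11 Ω
  L: Z = jωL = j·389.6·0.161 = 0 + j62.72 Ω
  C: Z = 1/(jωC) = -j/(ω·C) = 0 - j60.12 Ω
Step 3 — Series combination: Z_total = R + L + C = 11 + j2.601 Ω = 11.3∠13.3° Ω.
Step 4 — Source phasor: V = 102∠86.5° V = 6.227 + j101.8 V.
Step 5 — Current: I = V / Z = 2.609 + j8.638 A = 9.024∠73.2° A.
Step 6 — Complex power: S = V·I* = 895.7 + j211.8 VA.
Step 7 — Real power: P = Re(S) = 895.7 W.
Step 8 — Reactive power: Q = Im(S) = 211.8 VAR.
Step 9 — Apparent power: |S| = 920.4 VA.
Step 10 — Power factor: PF = P/|S| = 0.9732 (lagging).

(a) P = 895.7 W  (b) Q = 211.8 VAR  (c) S = 920.4 VA  (d) PF = 0.9732 (lagging)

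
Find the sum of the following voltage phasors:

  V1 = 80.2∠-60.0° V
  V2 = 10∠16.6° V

Step 1 — Convert each phasor to rectangular form:
  V1 = 80.2·(cos(-60.0°) + j·sin(-60.0°)) = 40.1 - j69.46 V
  V2 = 10·(cos(16.6°) + j·sin(16.6°)) = 9.583 + j2.857 V
Step 2 — Sum components: V_total = 49.68 - j66.6 V.
Step 3 — Convert to polar: |V_total| = 83.09 V, ∠V_total = -53.3°.

V_total = 83.09∠-53.3° V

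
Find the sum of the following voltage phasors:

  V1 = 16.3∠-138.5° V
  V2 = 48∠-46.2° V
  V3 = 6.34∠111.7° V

Step 1 — Convert each phasor to rectangular form:
  V1 = 16.3·(cos(-138.5°) + j·sin(-138.5°)) = -12.21 - j10.8 V
  V2 = 48·(cos(-46.2°) + j·sin(-46.2°)) = 33.22 - j34.64 V
  V3 = 6.34·(cos(111.7°) + j·sin(111.7°)) = -2.344 + j5.891 V
Step 2 — Sum components: V_total = 18.67 - j39.55 V.
Step 3 — Convert to polar: |V_total| = 43.74 V, ∠V_total = -64.7°.

V_total = 43.74∠-64.7° V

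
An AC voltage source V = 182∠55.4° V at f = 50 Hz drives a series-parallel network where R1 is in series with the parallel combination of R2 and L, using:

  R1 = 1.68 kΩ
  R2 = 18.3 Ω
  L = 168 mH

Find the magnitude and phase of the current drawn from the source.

Step 1 — Angular frequency: ω = 2π·f = 2π·50 = 314.2 rad/s.
Step 2 — Component impedances:
  R1: Z = R = 1680 Ω
  R2: Z = R = 18.3 Ω
  L: Z = jωL = j·314.2·0.168 = 0 + j52.78 Ω
Step 3 — Parallel branch: R2 || L = 1/(1/R2 + 1/L) = 16.34 + j5.664 Ω.
Step 4 — Series with R1: Z_total = R1 + (R2 || L) = 1696 + j5.664 Ω = 1696∠0.2° Ω.
Step 5 — Source phasor: V = 182∠55.4° V = 103.3 + j149.8 V.
Step 6 — Ohm's law: I = V / Z_total = (103.3 + j149.8) / (1696 + j5.664) = 0.06122 + j0.08811 A.
Step 7 — Convert to polar: |I| = 0.1073 A, ∠I = 55.2°.

I = 0.1073∠55.2° A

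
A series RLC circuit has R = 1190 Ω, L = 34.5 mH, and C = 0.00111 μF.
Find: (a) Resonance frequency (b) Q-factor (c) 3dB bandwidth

Step 1 — Resonance: ω₀ = 1/√(LC) = 1/√(0.0345·1.11e-09) = 1.616e+05 rad/s.
Step 2 — f₀ = ω₀/(2π) = 2.572e+04 Hz.
Step 3 — Series Q: Q = ω₀L/R = 1.616e+05·0.0345/1190 = 4.685.
Step 4 — Bandwidth: Δω = ω₀/Q = 3.449e+04 rad/s; BW = Δω/(2π) = 5490 Hz.

(a) f₀ = 2.572e+04 Hz  (b) Q = 4.685  (c) BW = 5490 Hz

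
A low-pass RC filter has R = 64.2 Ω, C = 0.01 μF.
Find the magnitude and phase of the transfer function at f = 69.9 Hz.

Step 1 — Angular frequency: ω = 2π·69.9 = 439.2 rad/s.
Step 2 — Transfer function: H(jω) = 1/(1 + jωRC).
Step 3 — Denominator: 1 + jωRC = 1 + j·439.2·64.2·1e-08 = 1 + j0.000282.
Step 4 — H = 1 - j0.000282.
Step 5 — Magnitude: |H| = 1 (-0.0 dB); phase: φ = -0.0°.

|H| = 1 (-0.0 dB), φ = -0.0°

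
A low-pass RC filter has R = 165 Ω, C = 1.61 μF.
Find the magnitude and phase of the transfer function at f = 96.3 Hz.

Step 1 — Angular frequency: ω = 2π·96.3 = 605.1 rad/s.
Step 2 — Transfer function: H(jω) = 1/(1 + jωRC).
Step 3 — Denominator: 1 + jωRC = 1 + j·605.1·165·1.61e-06 = 1 + j0.1607.
Step 4 — H = 0.9748 - j0.1567.
Step 5 — Magnitude: |H| = 0.9873 (-0.1 dB); phase: φ = -9.1°.

|H| = 0.9873 (-0.1 dB), φ = -9.1°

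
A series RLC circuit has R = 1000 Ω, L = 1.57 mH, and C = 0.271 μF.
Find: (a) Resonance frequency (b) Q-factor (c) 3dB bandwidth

Step 1 — Resonance condition Im(Z)=0 gives ω₀ = 1/√(LC).
Step 2 — ω₀ = 1/√(0.00157·2.71e-07) = 4.848e+04 rad/s.
Step 3 — f₀ = ω₀/(2π) = 7716 Hz.
Step 4 — Series Q: Q = ω₀L/R = 4.848e+04·0.00157/1000 = 0.07611.
Step 5 — 3dB bandwidth: Δω = ω₀/Q = 6.369e+05 rad/s; BW = Δω/(2π) = 1.014e+05 Hz.

(a) f₀ = 7716 Hz  (b) Q = 0.07611  (c) BW = 1.014e+05 Hz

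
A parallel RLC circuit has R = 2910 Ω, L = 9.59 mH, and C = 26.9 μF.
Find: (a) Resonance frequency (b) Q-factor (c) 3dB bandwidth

Step 1 — Resonance: ω₀ = 1/√(LC) = 1/√(0.00959·2.69e-05) = 1969 rad/s.
Step 2 — f₀ = ω₀/(2π) = 313.4 Hz.
Step 3 — Parallel Q: Q = R/(ω₀L) = 2910/(1969·0.00959) = 154.1.
Step 4 — Bandwidth: Δω = ω₀/Q = 12.77 rad/s; BW = Δω/(2π) = 2.033 Hz.

(a) f₀ = 313.4 Hz  (b) Q = 154.1  (c) BW = 2.033 Hz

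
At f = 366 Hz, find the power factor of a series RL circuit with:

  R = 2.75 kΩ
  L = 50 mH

Step 1 — Angular frequency: ω = 2π·f = 2π·366 = 2300 rad/s.
Step 2 — Component impedances:
  R: Z = R = 2750 Ω
  L: Z = jωL = j·2300·0.05 = 0 + j115 Ω
Step 3 — Series combination: Z_total = R + L = 2750 + j115 Ω = 2752∠2.4° Ω.
Step 4 — Power factor: PF = cos(φ) = Re(Z)/|Z| = 2750/2752.4 = 0.9991.
Step 5 — Type: Im(Z) = 115 ⇒ lagging (phase φ = 2.4°).

PF = 0.9991 (lagging, φ = 2.4°)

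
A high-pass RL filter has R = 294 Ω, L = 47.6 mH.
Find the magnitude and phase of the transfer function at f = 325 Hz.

Step 1 — Angular frequency: ω = 2π·325 = 2042 rad/s.
Step 2 — Transfer function: H(jω) = jωL/(R + jωL).
Step 3 — Numerator jωL = j·97.2; denominator R + jωL = 294 + j97.2.
Step 4 — H = 0.09854 + j0.298.
Step 5 — Magnitude: |H| = 0.3139 (-10.1 dB); phase: φ = 71.7°.

|H| = 0.3139 (-10.1 dB), φ = 71.7°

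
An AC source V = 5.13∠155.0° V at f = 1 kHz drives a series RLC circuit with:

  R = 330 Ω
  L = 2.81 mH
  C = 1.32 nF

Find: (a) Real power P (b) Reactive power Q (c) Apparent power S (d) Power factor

Step 1 — Angular frequency: ω = 2π·f = 2π·1000 = 6283 rad/s.
Step 2 — Component impedances:
  R: Z = R = 330 Ω
  L: Z = jωL = j·6283·0.00281 = 0 + j17.66 Ω
  C: Z = 1/(jωC) = -j/(ω·C) = 0 - j1.206e+05 Ω
Step 3 — Series combination: Z_total = R + L + C = 330 - j1.206e+05 Ω = 1.206e+05∠-89.8° Ω.
Step 4 — Source phasor: V = 5.13∠155.0° V = -4.649 + j2.168 V.
Step 5 — Current: I = V / Z = -1.809e-05 - j3.852e-05 A = 4.255e-05∠-115.2° A.
Step 6 — Complex power: S = V·I* = 5.976e-07 - j0.0002183 VA.
Step 7 — Real power: P = Re(S) = 5.976e-07 W.
Step 8 — Reactive power: Q = Im(S) = -0.0002183 VAR.
Step 9 — Apparent power: |S| = 0.0002183 VA.
Step 10 — Power factor: PF = P/|S| = 0.002737 (leading).

(a) P = 5.976e-07 W  (b) Q = -0.0002183 VAR  (c) S = 0.0002183 VA  (d) PF = 0.002737 (leading)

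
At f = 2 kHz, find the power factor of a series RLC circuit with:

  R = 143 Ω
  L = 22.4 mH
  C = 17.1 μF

Step 1 — Angular frequency: ω = 2π·f = 2π·2000 = 1.257e+04 rad/s.
Step 2 — Component impedances:
  R: Z = R = 143 Ω
  L: Z = jωL = j·1.257e+04·0.0224 = 0 + j281.5 Ω
  C: Z = 1/(jωC) = -j/(ω·C) = 0 - j4.654 Ω
Step 3 — Series combination: Z_total = R + L + C = 143 + j276.8 Ω = 311.6∠62.7° Ω.
Step 4 — Power factor: PF = cos(φ) = Re(Z)/|Z| = 143/311.6 = 0.4589.
Step 5 — Type: Im(Z) = 276.8 ⇒ lagging (phase φ = 62.7°).

PF = 0.4589 (lagging, φ = 62.7°)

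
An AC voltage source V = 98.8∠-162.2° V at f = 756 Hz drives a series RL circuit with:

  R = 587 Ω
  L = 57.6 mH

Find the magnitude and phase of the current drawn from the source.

Step 1 — Angular frequency: ω = 2π·f = 2π·756 = 4750 rad/s.
Step 2 — Component impedances:
  R: Z = R = 587 Ω
  L: Z = jωL = j·4750·0.0576 = 0 + j273.6 Ω
Step 3 — Series combination: Z_total = R + L = 587 + j273.6 Ω = 647.6∠25.0° Ω.
Step 4 — Source phasor: V = 98.8∠-162.2° V = -94.07 - j30.2 V.
Step 5 — Ohm's law: I = V / Z_total = (-94.07 - j30.2) / (587 + j273.6) = -0.1514 + j0.0191 A.
Step 6 — Convert to polar: |I| = 0.1526 A, ∠I = 172.8°.

I = 0.1526∠172.8° A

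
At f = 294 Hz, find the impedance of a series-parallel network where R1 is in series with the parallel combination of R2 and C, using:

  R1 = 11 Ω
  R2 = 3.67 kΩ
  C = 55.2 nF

Step 1 — Angular frequency: ω = 2π·f = 2π·294 = 1847 rad/s.
Step 2 — Component impedances:
  R1: Z = R = 11 Ω
  R2: Z = R = 3670 Ω
  C: Z = 1/(jωC) = -j/(ω·C) = 0 - j9807 Ω
Step 3 — Parallel branch: R2 || C = 1/(1/R2 + 1/C) = 3219 - j1205 Ω.
Step 4 — Series with R1: Z_total = R1 + (R2 || C) = 3230 - j1205 Ω = 3448∠-20.5° Ω.

Z = 3230 - j1205 Ω = 3448∠-20.5° Ω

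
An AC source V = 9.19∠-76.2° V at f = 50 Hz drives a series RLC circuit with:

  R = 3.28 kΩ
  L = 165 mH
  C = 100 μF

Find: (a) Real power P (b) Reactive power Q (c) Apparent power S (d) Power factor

Step 1 — Angular frequency: ω = 2π·f = 2π·50 = 314.2 rad/s.
Step 2 — Component impedances:
  R: Z = R = 3280 Ω
  L: Z = jωL = j·314.2·0.165 = 0 + j51.84 Ω
  C: Z = 1/(jωC) = -j/(ω·C) = 0 - j31.83 Ω
Step 3 — Series combination: Z_total = R + L + C = 3280 + j20.01 Ω = 3280∠0.3° Ω.
Step 4 — Source phasor: V = 9.19∠-76.2° V = 2.192 - j8.925 V.
Step 5 — Current: I = V / Z = 0.0006517 - j0.002725 A = 0.002802∠-76.5° A.
Step 6 — Complex power: S = V·I* = 0.02575 + j0.000157 VA.
Step 7 — Real power: P = Re(S) = 0.02575 W.
Step 8 — Reactive power: Q = Im(S) = 0.000157 VAR.
Step 9 — Apparent power: |S| = 0.02575 VA.
Step 10 — Power factor: PF = P/|S| = 1 (lagging).

(a) P = 0.02575 W  (b) Q = 0.000157 VAR  (c) S = 0.02575 VA  (d) PF = 1 (lagging)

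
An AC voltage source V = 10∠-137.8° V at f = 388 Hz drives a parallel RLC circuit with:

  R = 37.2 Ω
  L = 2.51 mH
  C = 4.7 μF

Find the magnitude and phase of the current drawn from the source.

Step 1 — Angular frequency: ω = 2π·f = 2π·388 = 2438 rad/s.
Step 2 — Component impedances:
  R: Z = R = 37.2 Ω
  L: Z = jωL = j·2438·0.00251 = 0 + j6.119 Ω
  C: Z = 1/(jωC) = -j/(ω·C) = 0 - j87.28 Ω
Step 3 — Parallel combination: 1/Z_total = 1/R + 1/L + 1/C; Z_total = 1.129 + j6.381 Ω = 6.48∠80.0° Ω.
Step 4 — Source phasor: V = 10∠-137.8° V = -7.408 - j6.717 V.
Step 5 — Ohm's law: I = V / Z_total = (-7.408 - j6.717) / (1.129 + j6.381) = -1.22 + j0.9452 A.
Step 6 — Convert to polar: |I| = 1.543 A, ∠I = 142.2°.

I = 1.543∠142.2° A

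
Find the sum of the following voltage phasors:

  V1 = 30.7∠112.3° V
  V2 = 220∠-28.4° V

Step 1 — Convert each phasor to rectangular form:
  V1 = 30.7·(cos(112.3°) + j·sin(112.3°)) = -11.65 + j28.4 V
  V2 = 220·(cos(-28.4°) + j·sin(-28.4°)) = 193.5 - j104.6 V
Step 2 — Sum components: V_total = 181.9 - j76.23 V.
Step 3 — Convert to polar: |V_total| = 197.2 V, ∠V_total = -22.7°.

V_total = 197.2∠-22.7° V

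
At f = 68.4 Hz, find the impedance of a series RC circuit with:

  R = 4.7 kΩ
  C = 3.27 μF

Step 1 — Angular frequency: ω = 2π·f = 2π·68.4 = 429.8 rad/s.
Step 2 — Component impedances:
  R: Z = R = 4700 Ω
  C: Z = 1/(jωC) = -j/(ω·C) = 0 - j711.6 Ω
Step 3 — Series combination: Z_total = R + C = 4700 - j711.6 Ω = 4754∠-8.6° Ω.

Z = 4700 - j711.6 Ω = 4754∠-8.6° Ω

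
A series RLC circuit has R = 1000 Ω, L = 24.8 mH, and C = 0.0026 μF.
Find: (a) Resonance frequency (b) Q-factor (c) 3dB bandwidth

Step 1 — Resonance: ω₀ = 1/√(LC) = 1/√(0.0248·2.6e-09) = 1.245e+05 rad/s.
Step 2 — f₀ = ω₀/(2π) = 1.982e+04 Hz.
Step 3 — Series Q: Q = ω₀L/R = 1.245e+05·0.0248/1000 = 3.088.
Step 4 — Bandwidth: Δω = ω₀/Q = 4.032e+04 rad/s; BW = Δω/(2π) = 6418 Hz.

(a) f₀ = 1.982e+04 Hz  (b) Q = 3.088  (c) BW = 6418 Hz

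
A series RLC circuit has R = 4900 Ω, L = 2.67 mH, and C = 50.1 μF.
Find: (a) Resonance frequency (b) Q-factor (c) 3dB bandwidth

Step 1 — Resonance condition Im(Z)=0 gives ω₀ = 1/√(LC).
Step 2 — ω₀ = 1/√(0.00267·5.01e-05) = 2734 rad/s.
Step 3 — f₀ = ω₀/(2π) = 435.2 Hz.
Step 4 — Series Q: Q = ω₀L/R = 2734·0.00267/4900 = 0.00149.
Step 5 — 3dB bandwidth: Δω = ω₀/Q = 1.835e+06 rad/s; BW = Δω/(2π) = 2.921e+05 Hz.

(a) f₀ = 435.2 Hz  (b) Q = 0.00149  (c) BW = 2.921e+05 Hz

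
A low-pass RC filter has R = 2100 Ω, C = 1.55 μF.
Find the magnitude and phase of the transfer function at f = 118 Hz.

Step 1 — Angular frequency: ω = 2π·118 = 741.4 rad/s.
Step 2 — Transfer function: H(jω) = 1/(1 + jωRC).
Step 3 — Denominator: 1 + jωRC = 1 + j·741.4·2100·1.55e-06 = 1 + j2.413.
Step 4 — H = 0.1465 - j0.3536.
Step 5 — Magnitude: |H| = 0.3828 (-8.3 dB); phase: φ = -67.5°.

|H| = 0.3828 (-8.3 dB), φ = -67.5°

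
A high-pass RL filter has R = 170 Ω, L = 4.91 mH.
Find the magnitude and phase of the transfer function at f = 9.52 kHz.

Step 1 — Angular frequency: ω = 2π·9520 = 5.982e+04 rad/s.
Step 2 — Transfer function: H(jω) = jωL/(R + jωL).
Step 3 — Numerator jωL = j·293.7; denominator R + jωL = 170 + j293.7.
Step 4 — H = 0.749 + j0.4336.
Step 5 — Magnitude: |H| = 0.8655 (-1.3 dB); phase: φ = 30.1°.

|H| = 0.8655 (-1.3 dB), φ = 30.1°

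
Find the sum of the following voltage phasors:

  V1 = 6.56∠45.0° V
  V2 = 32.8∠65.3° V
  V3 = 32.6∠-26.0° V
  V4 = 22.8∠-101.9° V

Step 1 — Convert each phasor to rectangular form:
  V1 = 6.56·(cos(45.0°) + j·sin(45.0°)) = 4.639 + j4.639 V
  V2 = 32.8·(cos(65.3°) + j·sin(65.3°)) = 13.71 + j29.8 V
  V3 = 32.6·(cos(-26.0°) + j·sin(-26.0°)) = 29.3 - j14.29 V
  V4 = 22.8·(cos(-101.9°) + j·sin(-101.9°)) = -4.701 - j22.31 V
Step 2 — Sum components: V_total = 42.94 - j2.163 V.
Step 3 — Convert to polar: |V_total| = 43 V, ∠V_total = -2.9°.

V_total = 43∠-2.9° V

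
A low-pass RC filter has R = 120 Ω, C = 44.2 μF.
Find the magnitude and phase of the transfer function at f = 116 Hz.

Step 1 — Angular frequency: ω = 2π·116 = 728.8 rad/s.
Step 2 — Transfer function: H(jω) = 1/(1 + jωRC).
Step 3 — Denominator: 1 + jωRC = 1 + j·728.8·120·4.42e-05 = 1 + j3.866.
Step 4 — H = 0.06272 - j0.2425.
Step 5 — Magnitude: |H| = 0.2504 (-12.0 dB); phase: φ = -75.5°.

|H| = 0.2504 (-12.0 dB), φ = -75.5°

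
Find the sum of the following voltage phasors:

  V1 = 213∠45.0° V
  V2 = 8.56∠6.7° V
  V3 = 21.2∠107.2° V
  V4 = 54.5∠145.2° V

Step 1 — Convert each phasor to rectangular form:
  V1 = 213·(cos(45.0°) + j·sin(45.0°)) = 150.6 + j150.6 V
  V2 = 8.56·(cos(6.7°) + j·sin(6.7°)) = 8.502 + j0.9987 V
  V3 = 21.2·(cos(107.2°) + j·sin(107.2°)) = -6.269 + j20.25 V
  V4 = 54.5·(cos(145.2°) + j·sin(145.2°)) = -44.75 + j31.1 V
Step 2 — Sum components: V_total = 108.1 + j203 V.
Step 3 — Convert to polar: |V_total| = 230 V, ∠V_total = 62.0°.

V_total = 230∠62.0° V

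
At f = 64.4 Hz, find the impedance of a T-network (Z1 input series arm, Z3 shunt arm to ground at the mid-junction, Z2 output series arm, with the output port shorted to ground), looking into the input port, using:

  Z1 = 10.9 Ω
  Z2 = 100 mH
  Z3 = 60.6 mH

Step 1 — Angular frequency: ω = 2π·f = 2π·64.4 = 404.6 rad/s.
Step 2 — Component impedances:
  Z1: Z = R = 10.9 Ω
  Z2: Z = jωL = j·404.6·0.1 = 0 + j40.46 Ω
  Z3: Z = jωL = j·404.6·0.0606 = 0 + j24.52 Ω
Step 3 — With the output port shorted to ground, the output series arm Z2 runs from the junction to ground; the shunt arm Z3 also runs from the junction to ground. They appear in parallel: Z3 || Z2 = 0 + j15.27 Ω.
Step 4 — Series with input arm Z1: Z_in = Z1 + (Z3 || Z2) = 10.9 + j15.27 Ω = 18.76∠54.5° Ω.

Z = 10.9 + j15.27 Ω = 18.76∠54.5° Ω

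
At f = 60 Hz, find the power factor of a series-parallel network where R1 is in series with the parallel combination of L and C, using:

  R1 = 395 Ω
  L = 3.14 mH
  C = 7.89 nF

Step 1 — Angular frequency: ω = 2π·f = 2π·60 = 377 rad/s.
Step 2 — Component impedances:
  R1: Z = R = 395 Ω
  L: Z = jωL = j·377·0.00314 = 0 + j1.184 Ω
  C: Z = 1/(jωC) = -j/(ω·C) = 0 - j3.362e+05 Ω
Step 3 — Parallel branch: L || C = 1/(1/L + 1/C) = 0 + j1.184 Ω.
Step 4 — Series with R1: Z_total = R1 + (L || C) = 395 + j1.184 Ω = 395∠0.2° Ω.
Step 5 — Power factor: PF = cos(φ) = Re(Z)/|Z| = 395/395 = 1.
Step 6 — Type: Im(Z) = 1.184 ⇒ lagging (phase φ = 0.2°).

PF = 1 (lagging, φ = 0.2°)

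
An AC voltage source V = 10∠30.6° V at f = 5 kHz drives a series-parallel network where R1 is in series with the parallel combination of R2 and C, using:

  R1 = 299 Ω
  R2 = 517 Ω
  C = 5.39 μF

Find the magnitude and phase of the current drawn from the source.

Step 1 — Angular frequency: ω = 2π·f = 2π·5000 = 3.142e+04 rad/s.
Step 2 — Component impedances:
  R1: Z = R = 299 Ω
  R2: Z = R = 517 Ω
  C: Z = 1/(jωC) = -j/(ω·C) = 0 - j5.906 Ω
Step 3 — Parallel branch: R2 || C = 1/(1/R2 + 1/C) = 0.06745 - j5.905 Ω.
Step 4 — Series with R1: Z_total = R1 + (R2 || C) = 299.1 - j5.905 Ω = 299.1∠-1.1° Ω.
Step 5 — Source phasor: V = 10∠30.6° V = 8.607 + j5.09 V.
Step 6 — Ohm's law: I = V / Z_total = (8.607 + j5.09) / (299.1 - j5.905) = 0.02843 + j0.01758 A.
Step 7 — Convert to polar: |I| = 0.03343 A, ∠I = 31.7°.

I = 0.03343∠31.7° A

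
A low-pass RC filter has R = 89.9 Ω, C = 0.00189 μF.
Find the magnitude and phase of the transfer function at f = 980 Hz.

Step 1 — Angular frequency: ω = 2π·980 = 6158 rad/s.
Step 2 — Transfer function: H(jω) = 1/(1 + jωRC).
Step 3 — Denominator: 1 + jωRC = 1 + j·6158·89.9·1.89e-09 = 1 + j0.001046.
Step 4 — H = 1 - j0.001046.
Step 5 — Magnitude: |H| = 1 (-0.0 dB); phase: φ = -0.1°.

|H| = 1 (-0.0 dB), φ = -0.1°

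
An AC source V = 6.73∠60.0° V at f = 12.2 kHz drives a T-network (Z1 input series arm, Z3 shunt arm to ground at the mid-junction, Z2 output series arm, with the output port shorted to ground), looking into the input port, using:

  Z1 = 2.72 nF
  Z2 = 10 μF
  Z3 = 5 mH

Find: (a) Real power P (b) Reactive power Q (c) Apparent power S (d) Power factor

Step 1 — Angular frequency: ω = 2π·f = 2π·1.22e+04 = 7.665e+04 rad/s.
Step 2 — Component impedances:
  Z1: Z = 1/(jωC) = -j/(ω·C) = 0 - j4796 Ω
  Z2: Z = 1/(jωC) = -j/(ω·C) = 0 - j1.305 Ω
  Z3: Z = jωL = j·7.665e+04·0.005 = 0 + j383.3 Ω
Step 3 — With the output port shorted to ground, the output series arm Z2 runs from the junction to ground; the shunt arm Z3 also runs from the junction to ground. They appear in parallel: Z3 || Z2 = 0 - j1.309 Ω.
Step 4 — Series with input arm Z1: Z_in = Z1 + (Z3 || Z2) = 0 - j4797 Ω = 4797∠-90.0° Ω.
Step 5 — Source phasor: V = 6.73∠60.0° V = 3.365 + j5.828 V.
Step 6 — Current: I = V / Z = -0.001215 + j0.0007014 A = 0.001403∠150.0° A.
Step 7 — Complex power: S = V·I* = 0 - j0.009441 VA.
Step 8 — Real power: P = Re(S) = 0 W.
Step 9 — Reactive power: Q = Im(S) = -0.009441 VAR.
Step 10 — Apparent power: |S| = 0.009441 VA.
Step 11 — Power factor: PF = P/|S| = 0 (leading).

(a) P = 0 W  (b) Q = -0.009441 VAR  (c) S = 0.009441 VA  (d) PF = 0 (leading)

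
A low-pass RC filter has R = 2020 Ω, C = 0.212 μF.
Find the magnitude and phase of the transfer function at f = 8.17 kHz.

Step 1 — Angular frequency: ω = 2π·8170 = 5.133e+04 rad/s.
Step 2 — Transfer function: H(jω) = 1/(1 + jωRC).
Step 3 — Denominator: 1 + jωRC = 1 + j·5.133e+04·2020·2.12e-07 = 1 + j21.98.
Step 4 — H = 0.002065 - j0.0454.
Step 5 — Magnitude: |H| = 0.04544 (-26.9 dB); phase: φ = -87.4°.

|H| = 0.04544 (-26.9 dB), φ = -87.4°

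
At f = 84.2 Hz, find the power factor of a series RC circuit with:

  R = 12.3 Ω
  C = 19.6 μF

Step 1 — Angular frequency: ω = 2π·f = 2π·84.2 = 529 rad/s.
Step 2 — Component impedances:
  R: Z = R = 12.3 Ω
  C: Z = 1/(jωC) = -j/(ω·C) = 0 - j96.44 Ω
Step 3 — Series combination: Z_total = R + C = 12.3 - j96.44 Ω = 97.22∠-82.7° Ω.
Step 4 — Power factor: PF = cos(φ) = Re(Z)/|Z| = 12.3/97.22 = 0.1265.
Step 5 — Type: Im(Z) = -96.44 ⇒ leading (phase φ = -82.7°).

PF = 0.1265 (leading, φ = -82.7°)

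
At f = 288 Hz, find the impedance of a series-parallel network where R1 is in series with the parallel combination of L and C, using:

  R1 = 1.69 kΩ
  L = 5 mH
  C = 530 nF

Step 1 — Angular frequency: ω = 2π·f = 2π·288 = 1810 rad/s.
Step 2 — Component impedances:
  R1: Z = R = 1690 Ω
  L: Z = jωL = j·1810·0.005 = 0 + j9.048 Ω
  C: Z = 1/(jωC) = -j/(ω·C) = 0 - j1043 Ω
Step 3 — Parallel branch: L || C = 1/(1/L + 1/C) = 0 + j9.127 Ω.
Step 4 — Series with R1: Z_total = R1 + (L || C) = 1690 + j9.127 Ω = 1690∠0.3° Ω.

Z = 1690 + j9.127 Ω = 1690∠0.3° Ω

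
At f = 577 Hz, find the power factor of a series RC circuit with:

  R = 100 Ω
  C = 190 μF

Step 1 — Angular frequency: ω = 2π·f = 2π·577 = 3625 rad/s.
Step 2 — Component impedances:
  R: Z = R = 100 Ω
  C: Z = 1/(jωC) = -j/(ω·C) = 0 - j1.452 Ω
Step 3 — Series combination: Z_total = R + C = 100 - j1.452 Ω = 100∠-0.8° Ω.
Step 4 — Power factor: PF = cos(φ) = Re(Z)/|Z| = 100/100.01 = 0.9999.
Step 5 — Type: Im(Z) = -1.452 ⇒ leading (phase φ = -0.8°).

PF = 0.9999 (leading, φ = -0.8°)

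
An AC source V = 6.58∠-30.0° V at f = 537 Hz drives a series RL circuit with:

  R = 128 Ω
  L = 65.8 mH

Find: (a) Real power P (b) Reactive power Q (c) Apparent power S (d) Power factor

Step 1 — Angular frequency: ω = 2π·f = 2π·537 = 3374 rad/s.
Step 2 — Component impedances:
  R: Z = R = 128 Ω
  L: Z = jωL = j·3374·0.0658 = 0 + j222 Ω
Step 3 — Series combination: Z_total = R + L = 128 + j222 Ω = 256.3∠60.0° Ω.
Step 4 — Source phasor: V = 6.58∠-30.0° V = 5.698 - j3.29 V.
Step 5 — Current: I = V / Z = -1.56e-05 - j0.02568 A = 0.02568∠-90.0° A.
Step 6 — Complex power: S = V·I* = 0.08439 + j0.1464 VA.
Step 7 — Real power: P = Re(S) = 0.08439 W.
Step 8 — Reactive power: Q = Im(S) = 0.1464 VAR.
Step 9 — Apparent power: |S| = 0.1689 VA.
Step 10 — Power factor: PF = P/|S| = 0.4995 (lagging).

(a) P = 0.08439 W  (b) Q = 0.1464 VAR  (c) S = 0.1689 VA  (d) PF = 0.4995 (lagging)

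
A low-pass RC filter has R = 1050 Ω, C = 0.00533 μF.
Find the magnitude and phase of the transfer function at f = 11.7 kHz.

Step 1 — Angular frequency: ω = 2π·1.17e+04 = 7.351e+04 rad/s.
Step 2 — Transfer function: H(jω) = 1/(1 + jωRC).
Step 3 — Denominator: 1 + jωRC = 1 + j·7.351e+04·1050·5.33e-09 = 1 + j0.4114.
Step 4 — H = 0.8552 - j0.3519.
Step 5 — Magnitude: |H| = 0.9248 (-0.7 dB); phase: φ = -22.4°.

|H| = 0.9248 (-0.7 dB), φ = -22.4°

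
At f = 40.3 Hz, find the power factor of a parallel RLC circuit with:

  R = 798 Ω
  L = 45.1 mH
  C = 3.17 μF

Step 1 — Angular frequency: ω = 2π·f = 2π·40.3 = 253.2 rad/s.
Step 2 — Component impedances:
  R: Z = R = 798 Ω
  L: Z = jωL = j·253.2·0.0451 = 0 + j11.42 Ω
  C: Z = 1/(jωC) = -j/(ω·C) = 0 - j1246 Ω
Step 3 — Parallel combination: 1/Z_total = 1/R + 1/L + 1/C; Z_total = 0.1664 + j11.52 Ω = 11.52∠89.2° Ω.
Step 4 — Power factor: PF = cos(φ) = Re(Z)/|Z| = 0.1664/11.52 = 0.01444.
Step 5 — Type: Im(Z) = 11.52 ⇒ lagging (phase φ = 89.2°).

PF = 0.01444 (lagging, φ = 89.2°)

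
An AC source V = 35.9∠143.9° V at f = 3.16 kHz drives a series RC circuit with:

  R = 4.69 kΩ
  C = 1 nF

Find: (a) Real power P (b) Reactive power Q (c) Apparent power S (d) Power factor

Step 1 — Angular frequency: ω = 2π·f = 2π·3160 = 1.985e+04 rad/s.
Step 2 — Component impedances:
  R: Z = R = 4690 Ω
  C: Z = 1/(jωC) = -j/(ω·C) = 0 - j5.037e+04 Ω
Step 3 — Series combination: Z_total = R + C = 4690 - j5.037e+04 Ω = 5.058e+04∠-84.7° Ω.
Step 4 — Source phasor: V = 35.9∠143.9° V = -29.01 + j21.15 V.
Step 5 — Current: I = V / Z = -0.0004695 - j0.0005322 A = 0.0007097∠-131.4° A.
Step 6 — Complex power: S = V·I* = 0.002362 - j0.02537 VA.
Step 7 — Real power: P = Re(S) = 0.002362 W.
Step 8 — Reactive power: Q = Im(S) = -0.02537 VAR.
Step 9 — Apparent power: |S| = 0.02548 VA.
Step 10 — Power factor: PF = P/|S| = 0.09272 (leading).

(a) P = 0.002362 W  (b) Q = -0.02537 VAR  (c) S = 0.02548 VA  (d) PF = 0.09272 (leading)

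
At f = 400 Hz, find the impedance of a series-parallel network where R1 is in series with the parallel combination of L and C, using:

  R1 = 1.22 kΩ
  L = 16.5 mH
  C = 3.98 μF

Step 1 — Angular frequency: ω = 2π·f = 2π·400 = 2513 rad/s.
Step 2 — Component impedances:
  R1: Z = R = 1220 Ω
  L: Z = jωL = j·2513·0.0165 = 0 + j41.47 Ω
  C: Z = 1/(jωC) = -j/(ω·C) = 0 - j99.97 Ω
Step 3 — Parallel branch: L || C = 1/(1/L + 1/C) = 0 + j70.86 Ω.
Step 4 — Series with R1: Z_total = R1 + (L || C) = 1220 + j70.86 Ω = 1222∠3.3° Ω.

Z = 1220 + j70.86 Ω = 1222∠3.3° Ω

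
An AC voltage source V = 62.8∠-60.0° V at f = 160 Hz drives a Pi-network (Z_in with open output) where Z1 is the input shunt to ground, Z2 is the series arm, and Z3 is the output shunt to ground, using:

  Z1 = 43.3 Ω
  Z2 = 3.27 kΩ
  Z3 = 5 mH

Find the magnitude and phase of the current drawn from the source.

Step 1 — Angular frequency: ω = 2π·f = 2π·160 = 1005 rad/s.
Step 2 — Component impedances:
  Z1: Z = R = 43.3 Ω
  Z2: Z = R = 3270 Ω
  Z3: Z = jωL = j·1005·0.005 = 0 + j5.027 Ω
Step 3 — With open output, the series arm Z2 and the output shunt Z3 appear in series to ground: Z2 + Z3 = 3270 + j5.027 Ω.
Step 4 — Parallel with input shunt Z1: Z_in = Z1 || (Z2 + Z3) = 42.73 + j0.0008585 Ω = 42.73∠0.0° Ω.
Step 5 — Source phasor: V = 62.8∠-60.0° V = 31.4 - j54.39 V.
Step 6 — Ohm's law: I = V / Z_total = (31.4 - j54.39) / (42.73 + j0.0008585) = 0.7348 - j1.273 A.
Step 7 — Convert to polar: |I| = 1.47 A, ∠I = -60.0°.

I = 1.47∠-60.0° A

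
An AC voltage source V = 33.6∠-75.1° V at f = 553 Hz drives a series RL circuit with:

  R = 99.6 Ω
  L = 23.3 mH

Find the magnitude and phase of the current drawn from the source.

Step 1 — Angular frequency: ω = 2π·f = 2π·553 = 3475 rad/s.
Step 2 — Component impedances:
  R: Z = R = 99.6 Ω
  L: Z = jωL = j·3475·0.0233 = 0 + j80.96 Ω
Step 3 — Series combination: Z_total = R + L = 99.6 + j80.96 Ω = 128.4∠39.1° Ω.
Step 4 — Source phasor: V = 33.6∠-75.1° V = 8.64 - j32.47 V.
Step 5 — Ohm's law: I = V / Z_total = (8.64 - j32.47) / (99.6 + j80.96) = -0.1073 - j0.2388 A.
Step 6 — Convert to polar: |I| = 0.2618 A, ∠I = -114.2°.

I = 0.2618∠-114.2° A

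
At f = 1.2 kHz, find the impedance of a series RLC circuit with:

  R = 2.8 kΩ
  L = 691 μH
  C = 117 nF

Step 1 — Angular frequency: ω = 2π·f = 2π·1200 = 7540 rad/s.
Step 2 — Component impedances:
  R: Z = R = 2800 Ω
  L: Z = jωL = j·7540·0.000691 = 0 + j5.21 Ω
  C: Z = 1/(jωC) = -j/(ω·C) = 0 - j1134 Ω
Step 3 — Series combination: Z_total = R + L + C = 2800 - j1128 Ω = 3019∠-21.9° Ω.

Z = 2800 - j1128 Ω = 3019∠-21.9° Ω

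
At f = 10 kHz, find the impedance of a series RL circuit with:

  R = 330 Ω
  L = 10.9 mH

Step 1 — Angular frequency: ω = 2π·f = 2π·1e+04 = 6.283e+04 rad/s.
Step 2 — Component impedances:
  R: Z = R = 330 Ω
  L: Z = jωL = j·6.283e+04·0.0109 = 0 + j684.9 Ω
Step 3 — Series combination: Z_total = R + L = 330 + j684.9 Ω = 760.2∠64.3° Ω.

Z = 330 + j684.9 Ω = 760.2∠64.3° Ω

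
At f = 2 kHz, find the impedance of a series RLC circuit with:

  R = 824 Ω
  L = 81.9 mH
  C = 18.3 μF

Step 1 — Angular frequency: ω = 2π·f = 2π·2000 = 1.257e+04 rad/s.
Step 2 — Component impedances:
  R: Z = R = 824 Ω
  L: Z = jωL = j·1.257e+04·0.0819 = 0 + j1029 Ω
  C: Z = 1/(jωC) = -j/(ω·C) = 0 - j4.348 Ω
Step 3 — Series combination: Z_total = R + L + C = 824 + j1025 Ω = 1315∠51.2° Ω.

Z = 824 + j1025 Ω = 1315∠51.2° Ω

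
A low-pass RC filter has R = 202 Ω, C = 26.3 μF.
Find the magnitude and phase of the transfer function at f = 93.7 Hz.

Step 1 — Angular frequency: ω = 2π·93.7 = 588.7 rad/s.
Step 2 — Transfer function: H(jω) = 1/(1 + jωRC).
Step 3 — Denominator: 1 + jωRC = 1 + j·588.7·202·2.63e-05 = 1 + j3.128.
Step 4 — H = 0.09274 - j0.2901.
Step 5 — Magnitude: |H| = 0.3045 (-10.3 dB); phase: φ = -72.3°.

|H| = 0.3045 (-10.3 dB), φ = -72.3°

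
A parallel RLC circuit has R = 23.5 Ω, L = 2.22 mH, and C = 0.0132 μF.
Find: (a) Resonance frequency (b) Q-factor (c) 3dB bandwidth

Step 1 — Resonance: ω₀ = 1/√(LC) = 1/√(0.00222·1.32e-08) = 1.847e+05 rad/s.
Step 2 — f₀ = ω₀/(2π) = 2.94e+04 Hz.
Step 3 — Parallel Q: Q = R/(ω₀L) = 23.5/(1.847e+05·0.00222) = 0.0573.
Step 4 — Bandwidth: Δω = ω₀/Q = 3.224e+06 rad/s; BW = Δω/(2π) = 5.131e+05 Hz.

(a) f₀ = 2.94e+04 Hz  (b) Q = 0.0573  (c) BW = 5.131e+05 Hz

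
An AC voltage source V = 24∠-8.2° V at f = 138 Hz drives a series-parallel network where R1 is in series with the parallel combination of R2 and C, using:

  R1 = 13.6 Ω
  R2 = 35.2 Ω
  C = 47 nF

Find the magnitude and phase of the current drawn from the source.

Step 1 — Angular frequency: ω = 2π·f = 2π·138 = 867.1 rad/s.
Step 2 — Component impedances:
  R1: Z = R = 13.6 Ω
  R2: Z = R = 35.2 Ω
  C: Z = 1/(jωC) = -j/(ω·C) = 0 - j2.454e+04 Ω
Step 3 — Parallel branch: R2 || C = 1/(1/R2 + 1/C) = 35.2 - j0.05049 Ω.
Step 4 — Series with R1: Z_total = R1 + (R2 || C) = 48.8 - j0.05049 Ω = 48.8∠-0.1° Ω.
Step 5 — Source phasor: V = 24∠-8.2° V = 23.75 - j3.423 V.
Step 6 — Ohm's law: I = V / Z_total = (23.75 - j3.423) / (48.8 - j0.05049) = 0.4868 - j0.06964 A.
Step 7 — Convert to polar: |I| = 0.4918 A, ∠I = -8.1°.

I = 0.4918∠-8.1° A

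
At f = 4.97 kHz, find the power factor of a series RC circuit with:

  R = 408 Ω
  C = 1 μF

Step 1 — Angular frequency: ω = 2π·f = 2π·4970 = 3.123e+04 rad/s.
Step 2 — Component impedances:
  R: Z = R = 408 Ω
  C: Z = 1/(jωC) = -j/(ω·C) = 0 - j32.02 Ω
Step 3 — Series combination: Z_total = R + C = 408 - j32.02 Ω = 409.3∠-4.5° Ω.
Step 4 — Power factor: PF = cos(φ) = Re(Z)/|Z| = 408/409.25 = 0.9969.
Step 5 — Type: Im(Z) = -32.02 ⇒ leading (phase φ = -4.5°).

PF = 0.9969 (leading, φ = -4.5°)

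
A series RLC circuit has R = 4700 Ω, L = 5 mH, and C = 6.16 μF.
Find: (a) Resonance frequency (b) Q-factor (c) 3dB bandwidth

Step 1 — Resonance: ω₀ = 1/√(LC) = 1/√(0.005·6.16e-06) = 5698 rad/s.
Step 2 — f₀ = ω₀/(2π) = 906.9 Hz.
Step 3 — Series Q: Q = ω₀L/R = 5698·0.005/4700 = 0.006062.
Step 4 — Bandwidth: Δω = ω₀/Q = 9.4e+05 rad/s; BW = Δω/(2π) = 1.496e+05 Hz.

(a) f₀ = 906.9 Hz  (b) Q = 0.006062  (c) BW = 1.496e+05 Hz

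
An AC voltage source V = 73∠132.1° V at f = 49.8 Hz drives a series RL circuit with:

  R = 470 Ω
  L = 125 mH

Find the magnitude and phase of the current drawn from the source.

Step 1 — Angular frequency: ω = 2π·f = 2π·49.8 = 312.9 rad/s.
Step 2 — Component impedances:
  R: Z = R = 470 Ω
  L: Z = jωL = j·312.9·0.125 = 0 + j39.11 Ω
Step 3 — Series combination: Z_total = R + L = 470 + j39.11 Ω = 471.6∠4.8° Ω.
Step 4 — Source phasor: V = 73∠132.1° V = -48.94 + j54.16 V.
Step 5 — Ohm's law: I = V / Z_total = (-48.94 + j54.16) / (470 + j39.11) = -0.09389 + j0.1231 A.
Step 6 — Convert to polar: |I| = 0.1548 A, ∠I = 127.3°.

I = 0.1548∠127.3° A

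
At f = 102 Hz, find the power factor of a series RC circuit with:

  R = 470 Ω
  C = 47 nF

Step 1 — Angular frequency: ω = 2π·f = 2π·102 = 640.9 rad/s.
Step 2 — Component impedances:
  R: Z = R = 470 Ω
  C: Z = 1/(jωC) = -j/(ω·C) = 0 - j3.32e+04 Ω
Step 3 — Series combination: Z_total = R + C = 470 - j3.32e+04 Ω = 3.32e+04∠-89.2° Ω.
Step 4 — Power factor: PF = cos(φ) = Re(Z)/|Z| = 470/3.32e+04 = 0.01416.
Step 5 — Type: Im(Z) = -3.32e+04 ⇒ leading (phase φ = -89.2°).

PF = 0.01416 (leading, φ = -89.2°)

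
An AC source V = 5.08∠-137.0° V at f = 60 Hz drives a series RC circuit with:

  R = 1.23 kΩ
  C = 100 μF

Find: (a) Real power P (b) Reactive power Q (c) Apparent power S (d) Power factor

Step 1 — Angular frequency: ω = 2π·f = 2π·60 = 377 rad/s.
Step 2 — Component impedances:
  R: Z = R = 1230 Ω
  C: Z = 1/(jωC) = -j/(ω·C) = 0 - j26.53 Ω
Step 3 — Series combination: Z_total = R + C = 1230 - j26.53 Ω = 1230∠-1.2° Ω.
Step 4 — Source phasor: V = 5.08∠-137.0° V = -3.715 - j3.465 V.
Step 5 — Current: I = V / Z = -0.002958 - j0.002881 A = 0.004129∠-135.8° A.
Step 6 — Complex power: S = V·I* = 0.02097 - j0.0004523 VA.
Step 7 — Real power: P = Re(S) = 0.02097 W.
Step 8 — Reactive power: Q = Im(S) = -0.0004523 VAR.
Step 9 — Apparent power: |S| = 0.02098 VA.
Step 10 — Power factor: PF = P/|S| = 0.9998 (leading).

(a) P = 0.02097 W  (b) Q = -0.0004523 VAR  (c) S = 0.02098 VA  (d) PF = 0.9998 (leading)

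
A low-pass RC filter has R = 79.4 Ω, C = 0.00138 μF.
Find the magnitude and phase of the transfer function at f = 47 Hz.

Step 1 — Angular frequency: ω = 2π·47 = 295.3 rad/s.
Step 2 — Transfer function: H(jω) = 1/(1 + jωRC).
Step 3 — Denominator: 1 + jωRC = 1 + j·295.3·79.4·1.38e-09 = 1 + j3.236e-05.
Step 4 — H = 1 - j3.236e-05.
Step 5 — Magnitude: |H| = 1 (-0.0 dB); phase: φ = -0.0°.

|H| = 1 (-0.0 dB), φ = -0.0°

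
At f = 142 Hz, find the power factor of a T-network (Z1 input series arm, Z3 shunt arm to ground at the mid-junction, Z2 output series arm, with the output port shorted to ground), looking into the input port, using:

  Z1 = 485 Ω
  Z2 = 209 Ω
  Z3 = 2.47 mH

Step 1 — Angular frequency: ω = 2π·f = 2π·142 = 892.2 rad/s.
Step 2 — Component impedances:
  Z1: Z = R = 485 Ω
  Z2: Z = R = 209 Ω
  Z3: Z = jωL = j·892.2·0.00247 = 0 + j2.204 Ω
Step 3 — With the output port shorted to ground, the output series arm Z2 runs from the junction to ground; the shunt arm Z3 also runs from the junction to ground. They appear in parallel: Z3 || Z2 = 0.02323 + j2.204 Ω.
Step 4 — Series with input arm Z1: Z_in = Z1 + (Z3 || Z2) = 485 + j2.204 Ω = 485∠0.3° Ω.
Step 5 — Power factor: PF = cos(φ) = Re(Z)/|Z| = 485/485 = 1.
Step 6 — Type: Im(Z) = 2.204 ⇒ lagging (phase φ = 0.3°).

PF = 1 (lagging, φ = 0.3°)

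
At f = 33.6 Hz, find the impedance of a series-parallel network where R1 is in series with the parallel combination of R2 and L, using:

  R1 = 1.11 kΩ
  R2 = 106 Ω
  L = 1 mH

Step 1 — Angular frequency: ω = 2π·f = 2π·33.6 = 211.1 rad/s.
Step 2 — Component impedances:
  R1: Z = R = 1110 Ω
  R2: Z = R = 106 Ω
  L: Z = jωL = j·211.1·0.001 = 0 + j0.2111 Ω
Step 3 — Parallel branch: R2 || L = 1/(1/R2 + 1/L) = 0.0004205 + j0.2111 Ω.
Step 4 — Series with R1: Z_total = R1 + (R2 || L) = 1110 + j0.2111 Ω = 1110∠0.0° Ω.

Z = 1110 + j0.2111 Ω = 1110∠0.0° Ω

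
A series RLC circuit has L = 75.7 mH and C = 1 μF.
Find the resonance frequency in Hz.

Step 1 — Resonance condition Im(Z)=0 gives ω₀ = 1/√(LC).
Step 2 — ω₀ = 1/√(0.0757·1e-06) = 3635 rad/s.
Step 3 — f₀ = ω₀/(2π) = 578.5 Hz.

f₀ = 578.5 Hz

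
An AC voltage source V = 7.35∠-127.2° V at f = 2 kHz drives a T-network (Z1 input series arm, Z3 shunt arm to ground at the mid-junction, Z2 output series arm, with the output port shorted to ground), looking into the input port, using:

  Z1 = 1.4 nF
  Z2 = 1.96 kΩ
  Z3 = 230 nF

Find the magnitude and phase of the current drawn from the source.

Step 1 — Angular frequency: ω = 2π·f = 2π·2000 = 1.257e+04 rad/s.
Step 2 — Component impedances:
  Z1: Z = 1/(jωC) = -j/(ω·C) = 0 - j5.684e+04 Ω
  Z2: Z = R = 1960 Ω
  Z3: Z = 1/(jωC) = -j/(ω·C) = 0 - j346 Ω
Step 3 — With the output port shorted to ground, the output series arm Z2 runs from the junction to ground; the shunt arm Z3 also runs from the junction to ground. They appear in parallel: Z3 || Z2 = 59.23 - j335.5 Ω.
Step 4 — Series with input arm Z1: Z_in = Z1 + (Z3 || Z2) = 59.23 - j5.718e+04 Ω = 5.718e+04∠-89.9° Ω.
Step 5 — Source phasor: V = 7.35∠-127.2° V = -4.444 - j5.854 V.
Step 6 — Ohm's law: I = V / Z_total = (-4.444 - j5.854) / (59.23 - j5.718e+04) = 0.0001023 - j7.783e-05 A.
Step 7 — Convert to polar: |I| = 0.0001285 A, ∠I = -37.3°.

I = 0.0001285∠-37.3° A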